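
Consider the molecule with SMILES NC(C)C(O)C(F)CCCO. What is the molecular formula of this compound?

C7H16FNO2

Walk through each heavy atom and fill implicit hydrogens from standard valence (C 4, N 3, O 2, S 2, halogen 1):
  atom 1: N, bond orders sum to 1 (valence 3) → 2 H
  atom 2: C, bond orders sum to 3 (valence 4) → 1 H
  atom 3: C, bond orders sum to 1 (valence 4) → 3 H
  atom 4: C, bond orders sum to 3 (valence 4) → 1 H
  atom 5: O, bond orders sum to 1 (valence 2) → 1 H
  atom 6: C, bond orders sum to 3 (valence 4) → 1 H
  atom 7: F (halogen, monovalent) → 0 H
  atom 8: C, bond orders sum to 2 (valence 4) → 2 H
  atom 9: C, bond orders sum to 2 (valence 4) → 2 H
  atom 10: C, bond orders sum to 2 (valence 4) → 2 H
  atom 11: O, bond orders sum to 1 (valence 2) → 1 H
Totals → C:7, H:16, F:1, N:1, O:2.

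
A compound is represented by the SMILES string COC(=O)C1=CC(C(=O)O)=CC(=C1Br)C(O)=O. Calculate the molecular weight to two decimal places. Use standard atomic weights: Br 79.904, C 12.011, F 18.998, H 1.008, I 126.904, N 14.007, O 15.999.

First, the molecular formula is C10H7BrO6 (counting implicit H from valence).
  Br: 1 × 79.904 = 79.904
  C: 10 × 12.011 = 120.110
  H: 7 × 1.008 = 7.056
  O: 6 × 15.999 = 95.994
Sum: 1×79.904 + 10×12.011 + 7×1.008 + 6×15.999 = 303.064 → 303.06 g/mol.

303.06 g/mol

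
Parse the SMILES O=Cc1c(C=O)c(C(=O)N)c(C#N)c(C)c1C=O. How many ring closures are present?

1

In SMILES, each pair of matching ring-closure digits denotes one ring-closing bond; the number of such bonds equals the number of independent rings.
Ring-closure bonds here: 1.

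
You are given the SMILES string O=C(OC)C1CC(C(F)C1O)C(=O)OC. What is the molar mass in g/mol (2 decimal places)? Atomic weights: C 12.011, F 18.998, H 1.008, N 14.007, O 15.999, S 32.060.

First, the molecular formula is C9H13FO5 (counting implicit H from valence).
  C: 9 × 12.011 = 108.099
  F: 1 × 18.998 = 18.998
  H: 13 × 1.008 = 13.104
  O: 5 × 15.999 = 79.995
Sum: 9×12.011 + 1×18.998 + 13×1.008 + 5×15.999 = 220.196 → 220.20 g/mol.

220.20 g/mol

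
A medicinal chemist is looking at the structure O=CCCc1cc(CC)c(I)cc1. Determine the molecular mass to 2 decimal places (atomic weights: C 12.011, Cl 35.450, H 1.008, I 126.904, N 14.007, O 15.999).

288.13 g/mol

First, the molecular formula is C11H13IO (counting implicit H from valence).
  C: 11 × 12.011 = 132.121
  H: 13 × 1.008 = 13.104
  I: 1 × 126.904 = 126.904
  O: 1 × 15.999 = 15.999
Sum: 11×12.011 + 13×1.008 + 1×126.904 + 1×15.999 = 288.128 → 288.13 g/mol.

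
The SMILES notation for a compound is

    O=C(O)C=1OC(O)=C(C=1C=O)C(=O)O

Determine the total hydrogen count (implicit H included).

4

Walk through each heavy atom and fill implicit hydrogens from standard valence (C 4, N 3, O 2, S 2, halogen 1):
  atom 1: O, bond orders sum to 2 (valence 2) → 0 H
  atom 2: C, bond orders sum to 4 (valence 4) → 0 H
  atom 3: O, bond orders sum to 1 (valence 2) → 1 H
  atom 4: C, bond orders sum to 4 (valence 4) → 0 H
  atom 5: O, bond orders sum to 2 (valence 2) → 0 H
  atom 6: C, bond orders sum to 4 (valence 4) → 0 H
  atom 7: O, bond orders sum to 1 (valence 2) → 1 H
  atom 8: C, bond orders sum to 4 (valence 4) → 0 H
  atom 9: C, bond orders sum to 4 (valence 4) → 0 H
  atom 10: C, bond orders sum to 3 (valence 4) → 1 H
  atom 11: O, bond orders sum to 2 (valence 2) → 0 H
  atom 12: C, bond orders sum to 4 (valence 4) → 0 H
  atom 13: O, bond orders sum to 2 (valence 2) → 0 H
  atom 14: O, bond orders sum to 1 (valence 2) → 1 H
Total hydrogens: 4.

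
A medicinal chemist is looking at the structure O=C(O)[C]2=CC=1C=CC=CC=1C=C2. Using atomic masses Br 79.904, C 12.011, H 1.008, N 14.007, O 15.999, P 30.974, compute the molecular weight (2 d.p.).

172.18 g/mol

First, the molecular formula is C11H8O2 (counting implicit H from valence).
  C: 11 × 12.011 = 132.121
  H: 8 × 1.008 = 8.064
  O: 2 × 15.999 = 31.998
Sum: 11×12.011 + 8×1.008 + 2×15.999 = 172.183 → 172.18 g/mol.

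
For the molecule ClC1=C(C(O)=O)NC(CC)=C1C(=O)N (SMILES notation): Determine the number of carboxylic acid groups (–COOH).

The carboxylic acid motif appears at heavy-atom position 4 in the SMILES.
Other groups present: 1 amide.
Carboxylic acid count: 1.

1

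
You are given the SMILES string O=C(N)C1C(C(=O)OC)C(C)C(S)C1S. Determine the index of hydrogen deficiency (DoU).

Degree of unsaturation = (number of rings) + (number of π bonds).
Ring closures in the SMILES: 1.
π bonds: 2 double bonds (each 1 DoU) → 2 DoU from unsaturation.
Total DoU = 1 + 2 = 3.

3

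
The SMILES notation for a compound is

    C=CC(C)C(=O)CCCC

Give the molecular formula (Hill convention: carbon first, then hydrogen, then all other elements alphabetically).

Walk through each heavy atom and fill implicit hydrogens from standard valence (C 4, N 3, O 2, S 2, halogen 1):
  atom 1: C, bond orders sum to 2 (valence 4) → 2 H
  atom 2: C, bond orders sum to 3 (valence 4) → 1 H
  atom 3: C, bond orders sum to 3 (valence 4) → 1 H
  atom 4: C, bond orders sum to 1 (valence 4) → 3 H
  atom 5: C, bond orders sum to 4 (valence 4) → 0 H
  atom 6: O, bond orders sum to 2 (valence 2) → 0 H
  atom 7: C, bond orders sum to 2 (valence 4) → 2 H
  atom 8: C, bond orders sum to 2 (valence 4) → 2 H
  atom 9: C, bond orders sum to 2 (valence 4) → 2 H
  atom 10: C, bond orders sum to 1 (valence 4) → 3 H
Totals → C:9, H:16, O:1.
In Hill order: C9H16O.

C9H16O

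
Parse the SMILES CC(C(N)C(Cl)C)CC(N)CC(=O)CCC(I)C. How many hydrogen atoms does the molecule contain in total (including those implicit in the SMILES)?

26

Walk through each heavy atom and fill implicit hydrogens from standard valence (C 4, N 3, O 2, S 2, halogen 1):
  atom 1: C, bond orders sum to 1 (valence 4) → 3 H
  atom 2: C, bond orders sum to 3 (valence 4) → 1 H
  atom 3: C, bond orders sum to 3 (valence 4) → 1 H
  atom 4: N, bond orders sum to 1 (valence 3) → 2 H
  atom 5: C, bond orders sum to 3 (valence 4) → 1 H
  atom 6: Cl (halogen, monovalent) → 0 H
  atom 7: C, bond orders sum to 1 (valence 4) → 3 H
  atom 8: C, bond orders sum to 2 (valence 4) → 2 H
  atom 9: C, bond orders sum to 3 (valence 4) → 1 H
  atom 10: N, bond orders sum to 1 (valence 3) → 2 H
  atom 11: C, bond orders sum to 2 (valence 4) → 2 H
  atom 12: C, bond orders sum to 4 (valence 4) → 0 H
  atom 13: O, bond orders sum to 2 (valence 2) → 0 H
  atom 14: C, bond orders sum to 2 (valence 4) → 2 H
  atom 15: C, bond orders sum to 2 (valence 4) → 2 H
  atom 16: C, bond orders sum to 3 (valence 4) → 1 H
  atom 17: I (halogen, monovalent) → 0 H
  atom 18: C, bond orders sum to 1 (valence 4) → 3 H
Total hydrogens: 26.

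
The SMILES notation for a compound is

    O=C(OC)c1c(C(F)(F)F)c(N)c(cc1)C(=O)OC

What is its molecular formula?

C11H10F3NO4

Walk through each heavy atom and fill implicit hydrogens from standard valence (C 4, N 3, O 2, S 2, halogen 1); for lowercase aromatic atoms, an aromatic c carries 1 H when it has two neighbours and 0 H with three, and aromatic n carries 0 H:
  atom 1: O, bond orders sum to 2 (valence 2) → 0 H
  atom 2: C, bond orders sum to 4 (valence 4) → 0 H
  atom 3: O, bond orders sum to 2 (valence 2) → 0 H
  atom 4: C, bond orders sum to 1 (valence 4) → 3 H
  atom 5: aromatic c, 3 neighbours → 0 H
  atom 6: aromatic c, 3 neighbours → 0 H
  atom 7: C, bond orders sum to 4 (valence 4) → 0 H
  atom 8: F (halogen, monovalent) → 0 H
  atom 9: F (halogen, monovalent) → 0 H
  atom 10: F (halogen, monovalent) → 0 H
  atom 11: aromatic c, 3 neighbours → 0 H
  atom 12: N, bond orders sum to 1 (valence 3) → 2 H
  atom 13: aromatic c, 3 neighbours → 0 H
  atom 14: aromatic c, 2 neighbours → 1 H
  atom 15: aromatic c, 2 neighbours → 1 H
  atom 16: C, bond orders sum to 4 (valence 4) → 0 H
  atom 17: O, bond orders sum to 2 (valence 2) → 0 H
  atom 18: O, bond orders sum to 2 (valence 2) → 0 H
  atom 19: C, bond orders sum to 1 (valence 4) → 3 H
Totals → C:11, H:10, F:3, N:1, O:4.
In Hill order: C11H10F3NO4.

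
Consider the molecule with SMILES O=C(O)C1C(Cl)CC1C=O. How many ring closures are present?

In SMILES, each pair of matching ring-closure digits denotes one ring-closing bond; the number of such bonds equals the number of independent rings.
Ring-closure bonds here: 1.

1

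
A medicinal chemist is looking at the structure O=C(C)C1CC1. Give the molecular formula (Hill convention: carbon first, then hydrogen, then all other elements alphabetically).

Walk through each heavy atom and fill implicit hydrogens from standard valence (C 4, N 3, O 2, S 2, halogen 1):
  atom 1: O, bond orders sum to 2 (valence 2) → 0 H
  atom 2: C, bond orders sum to 4 (valence 4) → 0 H
  atom 3: C, bond orders sum to 1 (valence 4) → 3 H
  atom 4: C, bond orders sum to 3 (valence 4) → 1 H
  atom 5: C, bond orders sum to 2 (valence 4) → 2 H
  atom 6: C, bond orders sum to 2 (valence 4) → 2 H
Totals → C:5, H:8, O:1.
In Hill order: C5H8O.

C5H8O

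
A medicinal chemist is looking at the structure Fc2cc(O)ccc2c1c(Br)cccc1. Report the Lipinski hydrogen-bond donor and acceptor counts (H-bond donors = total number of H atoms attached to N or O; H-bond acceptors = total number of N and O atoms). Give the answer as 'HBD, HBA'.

1, 1

Donors: find every N or O and count the H atoms it carries.
  atom 5 (O): bond orders sum to 1 → 1 H
Lipinski HBD = 1.
Acceptors: N atoms = 0, O atoms = 1 → HBA = 1.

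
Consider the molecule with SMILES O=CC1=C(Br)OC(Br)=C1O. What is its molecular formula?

Walk through each heavy atom and fill implicit hydrogens from standard valence (C 4, N 3, O 2, S 2, halogen 1):
  atom 1: O, bond orders sum to 2 (valence 2) → 0 H
  atom 2: C, bond orders sum to 3 (valence 4) → 1 H
  atom 3: C, bond orders sum to 4 (valence 4) → 0 H
  atom 4: C, bond orders sum to 4 (valence 4) → 0 H
  atom 5: Br (halogen, monovalent) → 0 H
  atom 6: O, bond orders sum to 2 (valence 2) → 0 H
  atom 7: C, bond orders sum to 4 (valence 4) → 0 H
  atom 8: Br (halogen, monovalent) → 0 H
  atom 9: C, bond orders sum to 4 (valence 4) → 0 H
  atom 10: O, bond orders sum to 1 (valence 2) → 1 H
Totals → C:5, H:2, Br:2, O:3.
In Hill order: C5H2Br2O3.

C5H2Br2O3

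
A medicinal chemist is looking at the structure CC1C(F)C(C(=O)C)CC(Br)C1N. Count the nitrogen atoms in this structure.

1

Scan the SMILES for N atoms (remember two-letter symbols like Cl and Br are single atoms).
Nitrogen count: 1.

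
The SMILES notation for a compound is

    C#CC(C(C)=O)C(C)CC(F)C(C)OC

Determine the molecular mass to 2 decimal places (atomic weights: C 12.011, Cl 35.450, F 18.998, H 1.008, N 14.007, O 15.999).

First, the molecular formula is C12H19FO2 (counting implicit H from valence).
  C: 12 × 12.011 = 144.132
  F: 1 × 18.998 = 18.998
  H: 19 × 1.008 = 19.152
  O: 2 × 15.999 = 31.998
Sum: 12×12.011 + 1×18.998 + 19×1.008 + 2×15.999 = 214.280 → 214.28 g/mol.

214.28 g/mol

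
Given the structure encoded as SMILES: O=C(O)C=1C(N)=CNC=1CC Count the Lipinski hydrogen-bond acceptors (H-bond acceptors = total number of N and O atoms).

N atoms: 2; O atoms: 2.
Lipinski HBA = 2 + 2 = 4.

4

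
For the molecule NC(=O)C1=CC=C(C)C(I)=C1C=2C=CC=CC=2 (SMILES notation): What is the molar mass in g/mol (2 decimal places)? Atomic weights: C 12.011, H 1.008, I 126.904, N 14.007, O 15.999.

First, the molecular formula is C14H12INO (counting implicit H from valence).
  C: 14 × 12.011 = 168.154
  H: 12 × 1.008 = 12.096
  I: 1 × 126.904 = 126.904
  N: 1 × 14.007 = 14.007
  O: 1 × 15.999 = 15.999
Sum: 14×12.011 + 12×1.008 + 1×126.904 + 1×14.007 + 1×15.999 = 337.160 → 337.16 g/mol.

337.16 g/mol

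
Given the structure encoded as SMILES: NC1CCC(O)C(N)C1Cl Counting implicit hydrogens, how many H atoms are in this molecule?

13

Walk through each heavy atom and fill implicit hydrogens from standard valence (C 4, N 3, O 2, S 2, halogen 1):
  atom 1: N, bond orders sum to 1 (valence 3) → 2 H
  atom 2: C, bond orders sum to 3 (valence 4) → 1 H
  atom 3: C, bond orders sum to 2 (valence 4) → 2 H
  atom 4: C, bond orders sum to 2 (valence 4) → 2 H
  atom 5: C, bond orders sum to 3 (valence 4) → 1 H
  atom 6: O, bond orders sum to 1 (valence 2) → 1 H
  atom 7: C, bond orders sum to 3 (valence 4) → 1 H
  atom 8: N, bond orders sum to 1 (valence 3) → 2 H
  atom 9: C, bond orders sum to 3 (valence 4) → 1 H
  atom 10: Cl (halogen, monovalent) → 0 H
Total hydrogens: 13.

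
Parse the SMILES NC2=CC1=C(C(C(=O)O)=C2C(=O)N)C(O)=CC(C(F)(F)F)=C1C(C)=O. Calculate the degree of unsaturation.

Molecular formula: C15H11F3N2O5.
DoU = (2C + 2 + N − H − X) / 2, where X is the halogen count and O/S are ignored.
    = (2·15 + 2 + 2 − 11 − 3) / 2 = 20 / 2 = 10.

10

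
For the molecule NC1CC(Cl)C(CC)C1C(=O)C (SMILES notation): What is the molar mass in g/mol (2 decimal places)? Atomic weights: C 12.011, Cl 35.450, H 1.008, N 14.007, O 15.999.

First, the molecular formula is C9H16ClNO (counting implicit H from valence).
  C: 9 × 12.011 = 108.099
  Cl: 1 × 35.450 = 35.450
  H: 16 × 1.008 = 16.128
  N: 1 × 14.007 = 14.007
  O: 1 × 15.999 = 15.999
Sum: 9×12.011 + 1×35.450 + 16×1.008 + 1×14.007 + 1×15.999 = 189.683 → 189.68 g/mol.

189.68 g/mol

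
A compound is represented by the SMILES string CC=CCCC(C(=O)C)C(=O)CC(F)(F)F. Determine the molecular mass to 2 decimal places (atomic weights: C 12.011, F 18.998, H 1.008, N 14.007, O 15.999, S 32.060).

236.23 g/mol

First, the molecular formula is C11H15F3O2 (counting implicit H from valence).
  C: 11 × 12.011 = 132.121
  F: 3 × 18.998 = 56.994
  H: 15 × 1.008 = 15.120
  O: 2 × 15.999 = 31.998
Sum: 11×12.011 + 3×18.998 + 15×1.008 + 2×15.999 = 236.233 → 236.23 g/mol.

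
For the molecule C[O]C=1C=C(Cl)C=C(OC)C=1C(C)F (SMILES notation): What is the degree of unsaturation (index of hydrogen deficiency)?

4

Degree of unsaturation = (number of rings) + (number of π bonds).
Ring closures in the SMILES: 1.
π bonds: 3 double bonds (each 1 DoU) → 3 DoU from unsaturation.
Total DoU = 1 + 3 = 4.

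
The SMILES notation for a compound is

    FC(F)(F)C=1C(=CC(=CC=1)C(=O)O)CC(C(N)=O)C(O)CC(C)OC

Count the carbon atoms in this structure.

Count every carbon token in the SMILES (each C, including those in ring-closure positions and inside branches).
Carbon count: 16.

16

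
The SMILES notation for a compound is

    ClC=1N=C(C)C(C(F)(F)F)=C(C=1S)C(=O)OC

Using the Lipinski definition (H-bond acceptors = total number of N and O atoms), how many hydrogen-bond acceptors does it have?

N atoms: 1; O atoms: 2.
Lipinski HBA = 1 + 2 = 3.

3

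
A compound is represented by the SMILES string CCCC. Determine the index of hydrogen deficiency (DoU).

Degree of unsaturation = (number of rings) + (number of π bonds).
Ring closures in the SMILES: 0.
π bonds: none → 0 DoU from unsaturation.
Total DoU = 0 + 0 = 0.

0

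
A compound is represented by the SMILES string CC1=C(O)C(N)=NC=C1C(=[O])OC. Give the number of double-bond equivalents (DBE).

Degree of unsaturation = (number of rings) + (number of π bonds).
Ring closures in the SMILES: 1.
π bonds: 4 double bonds (each 1 DoU) → 4 DoU from unsaturation.
Total DoU = 1 + 4 = 5.

5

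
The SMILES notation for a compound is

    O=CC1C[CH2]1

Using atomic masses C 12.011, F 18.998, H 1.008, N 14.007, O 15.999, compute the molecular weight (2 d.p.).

70.09 g/mol

First, the molecular formula is C4H6O (counting implicit H from valence).
  C: 4 × 12.011 = 48.044
  H: 6 × 1.008 = 6.048
  O: 1 × 15.999 = 15.999
Sum: 4×12.011 + 6×1.008 + 1×15.999 = 70.091 → 70.09 g/mol.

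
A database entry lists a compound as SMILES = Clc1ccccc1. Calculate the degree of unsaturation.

4

Molecular formula: C6H5Cl.
DoU = (2C + 2 + N − H − X) / 2, where X is the halogen count and O/S are ignored.
    = (2·6 + 2 + 0 − 5 − 1) / 2 = 8 / 2 = 4.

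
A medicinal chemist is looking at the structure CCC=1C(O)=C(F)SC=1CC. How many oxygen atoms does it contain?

Scan the SMILES for O atoms (remember two-letter symbols like Cl and Br are single atoms).
Oxygen count: 1.

1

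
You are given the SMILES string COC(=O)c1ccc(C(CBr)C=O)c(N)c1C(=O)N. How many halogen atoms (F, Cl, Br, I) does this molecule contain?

1

Halogen atoms appear at heavy-atom position 11 (1×Br).
Other groups present: 1 aldehyde, 1 amide, 1 ester, 1 primary amine.
Halogen count: 1.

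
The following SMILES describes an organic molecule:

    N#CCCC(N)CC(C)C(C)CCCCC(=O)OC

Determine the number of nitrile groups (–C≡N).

The nitrile motif appears at heavy-atom position 2 in the SMILES.
Other groups present: 1 ester, 1 primary amine.
Nitrile count: 1.

1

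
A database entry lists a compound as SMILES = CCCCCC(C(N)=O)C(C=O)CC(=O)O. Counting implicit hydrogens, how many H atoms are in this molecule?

19

Walk through each heavy atom and fill implicit hydrogens from standard valence (C 4, N 3, O 2, S 2, halogen 1):
  atom 1: C, bond orders sum to 1 (valence 4) → 3 H
  atom 2: C, bond orders sum to 2 (valence 4) → 2 H
  atom 3: C, bond orders sum to 2 (valence 4) → 2 H
  atom 4: C, bond orders sum to 2 (valence 4) → 2 H
  atom 5: C, bond orders sum to 2 (valence 4) → 2 H
  atom 6: C, bond orders sum to 3 (valence 4) → 1 H
  atom 7: C, bond orders sum to 4 (valence 4) → 0 H
  atom 8: N, bond orders sum to 1 (valence 3) → 2 H
  atom 9: O, bond orders sum to 2 (valence 2) → 0 H
  atom 10: C, bond orders sum to 3 (valence 4) → 1 H
  atom 11: C, bond orders sum to 3 (valence 4) → 1 H
  atom 12: O, bond orders sum to 2 (valence 2) → 0 H
  atom 13: C, bond orders sum to 2 (valence 4) → 2 H
  atom 14: C, bond orders sum to 4 (valence 4) → 0 H
  atom 15: O, bond orders sum to 2 (valence 2) → 0 H
  atom 16: O, bond orders sum to 1 (valence 2) → 1 H
Total hydrogens: 19.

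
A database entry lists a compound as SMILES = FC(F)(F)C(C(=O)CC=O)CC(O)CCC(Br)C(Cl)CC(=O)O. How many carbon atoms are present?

13

Count every carbon token in the SMILES (each C, including those in ring-closure positions and inside branches).
Carbon count: 13.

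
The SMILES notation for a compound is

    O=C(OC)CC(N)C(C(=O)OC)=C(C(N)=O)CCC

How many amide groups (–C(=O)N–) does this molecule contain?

1

The amide motif appears at heavy-atom position 14 in the SMILES.
Other groups present: 1 alkene, 2 ester, 1 primary amine.
Amide count: 1.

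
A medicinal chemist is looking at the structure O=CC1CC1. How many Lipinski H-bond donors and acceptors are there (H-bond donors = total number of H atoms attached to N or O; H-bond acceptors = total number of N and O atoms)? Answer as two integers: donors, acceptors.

Donors: find every N or O and count the H atoms it carries.
  atom 1 (O): bond orders sum to 2 → 0 H
Lipinski HBD = 0.
Acceptors: N atoms = 0, O atoms = 1 → HBA = 1.

0, 1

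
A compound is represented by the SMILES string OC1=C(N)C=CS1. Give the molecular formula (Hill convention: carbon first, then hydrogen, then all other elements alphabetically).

C4H5NOS

Walk through each heavy atom and fill implicit hydrogens from standard valence (C 4, N 3, O 2, S 2, halogen 1):
  atom 1: O, bond orders sum to 1 (valence 2) → 1 H
  atom 2: C, bond orders sum to 4 (valence 4) → 0 H
  atom 3: C, bond orders sum to 4 (valence 4) → 0 H
  atom 4: N, bond orders sum to 1 (valence 3) → 2 H
  atom 5: C, bond orders sum to 3 (valence 4) → 1 H
  atom 6: C, bond orders sum to 3 (valence 4) → 1 H
  atom 7: S, bond orders sum to 2 (valence 2) → 0 H
Totals → C:4, H:5, N:1, O:1, S:1.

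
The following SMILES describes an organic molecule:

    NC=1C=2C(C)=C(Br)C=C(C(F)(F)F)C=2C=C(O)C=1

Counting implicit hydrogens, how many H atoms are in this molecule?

Walk through each heavy atom and fill implicit hydrogens from standard valence (C 4, N 3, O 2, S 2, halogen 1):
  atom 1: N, bond orders sum to 1 (valence 3) → 2 H
  atom 2: C, bond orders sum to 4 (valence 4) → 0 H
  atom 3: C, bond orders sum to 4 (valence 4) → 0 H
  atom 4: C, bond orders sum to 4 (valence 4) → 0 H
  atom 5: C, bond orders sum to 1 (valence 4) → 3 H
  atom 6: C, bond orders sum to 4 (valence 4) → 0 H
  atom 7: Br (halogen, monovalent) → 0 H
  atom 8: C, bond orders sum to 3 (valence 4) → 1 H
  atom 9: C, bond orders sum to 4 (valence 4) → 0 H
  atom 10: C, bond orders sum to 4 (valence 4) → 0 H
  atom 11: F (halogen, monovalent) → 0 H
  atom 12: F (halogen, monovalent) → 0 H
  atom 13: F (halogen, monovalent) → 0 H
  atom 14: C, bond orders sum to 4 (valence 4) → 0 H
  atom 15: C, bond orders sum to 3 (valence 4) → 1 H
  atom 16: C, bond orders sum to 4 (valence 4) → 0 H
  atom 17: O, bond orders sum to 1 (valence 2) → 1 H
  atom 18: C, bond orders sum to 3 (valence 4) → 1 H
Total hydrogens: 9.

9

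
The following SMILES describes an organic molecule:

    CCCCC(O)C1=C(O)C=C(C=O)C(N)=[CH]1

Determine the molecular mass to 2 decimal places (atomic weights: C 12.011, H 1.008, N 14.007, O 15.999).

First, the molecular formula is C12H17NO3 (counting implicit H from valence).
  C: 12 × 12.011 = 144.132
  H: 17 × 1.008 = 17.136
  N: 1 × 14.007 = 14.007
  O: 3 × 15.999 = 47.997
Sum: 12×12.011 + 17×1.008 + 1×14.007 + 3×15.999 = 223.272 → 223.27 g/mol.

223.27 g/mol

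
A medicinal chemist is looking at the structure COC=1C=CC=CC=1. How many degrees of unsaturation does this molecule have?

4

Degree of unsaturation = (number of rings) + (number of π bonds).
Ring closures in the SMILES: 1.
π bonds: 3 double bonds (each 1 DoU) → 3 DoU from unsaturation.
Total DoU = 1 + 3 = 4.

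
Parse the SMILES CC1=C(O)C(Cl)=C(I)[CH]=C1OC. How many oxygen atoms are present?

Scan the SMILES for O atoms (remember two-letter symbols like Cl and Br are single atoms).
Oxygen count: 2.

2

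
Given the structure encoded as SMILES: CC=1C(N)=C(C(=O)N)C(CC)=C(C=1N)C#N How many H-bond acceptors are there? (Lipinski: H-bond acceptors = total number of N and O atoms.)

5

N atoms: 4; O atoms: 1.
Lipinski HBA = 4 + 1 = 5.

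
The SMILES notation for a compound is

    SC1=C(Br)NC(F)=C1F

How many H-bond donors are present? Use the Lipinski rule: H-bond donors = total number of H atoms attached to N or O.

Donors: find every N or O and count the H atoms it carries.
  atom 5 (N): bond orders sum to 2 → 1 H
Lipinski HBD = 1.

1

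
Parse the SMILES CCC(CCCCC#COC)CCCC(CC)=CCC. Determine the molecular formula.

Walk through each heavy atom and fill implicit hydrogens from standard valence (C 4, N 3, O 2, S 2, halogen 1):
  atom 1: C, bond orders sum to 1 (valence 4) → 3 H
  atom 2: C, bond orders sum to 2 (valence 4) → 2 H
  atom 3: C, bond orders sum to 3 (valence 4) → 1 H
  atom 4: C, bond orders sum to 2 (valence 4) → 2 H
  atom 5: C, bond orders sum to 2 (valence 4) → 2 H
  atom 6: C, bond orders sum to 2 (valence 4) → 2 H
  atom 7: C, bond orders sum to 2 (valence 4) → 2 H
  atom 8: C, bond orders sum to 4 (valence 4) → 0 H
  atom 9: C, bond orders sum to 4 (valence 4) → 0 H
  atom 10: O, bond orders sum to 2 (valence 2) → 0 H
  atom 11: C, bond orders sum to 1 (valence 4) → 3 H
  atom 12: C, bond orders sum to 2 (valence 4) → 2 H
  atom 13: C, bond orders sum to 2 (valence 4) → 2 H
  atom 14: C, bond orders sum to 2 (valence 4) → 2 H
  atom 15: C, bond orders sum to 4 (valence 4) → 0 H
  atom 16: C, bond orders sum to 2 (valence 4) → 2 H
  atom 17: C, bond orders sum to 1 (valence 4) → 3 H
  atom 18: C, bond orders sum to 3 (valence 4) → 1 H
  atom 19: C, bond orders sum to 2 (valence 4) → 2 H
  atom 20: C, bond orders sum to 1 (valence 4) → 3 H
Totals → C:19, H:34, O:1.
In Hill order: C19H34O.

C19H34O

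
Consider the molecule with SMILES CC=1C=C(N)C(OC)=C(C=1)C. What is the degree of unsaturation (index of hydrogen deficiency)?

Molecular formula: C9H13NO.
DoU = (2C + 2 + N − H − X) / 2, where X is the halogen count and O/S are ignored.
    = (2·9 + 2 + 1 − 13 − 0) / 2 = 8 / 2 = 4.

4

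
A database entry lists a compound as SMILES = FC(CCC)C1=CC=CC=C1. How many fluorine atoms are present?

1

Scan the SMILES for F atoms (remember two-letter symbols like Cl and Br are single atoms).
Fluorine count: 1.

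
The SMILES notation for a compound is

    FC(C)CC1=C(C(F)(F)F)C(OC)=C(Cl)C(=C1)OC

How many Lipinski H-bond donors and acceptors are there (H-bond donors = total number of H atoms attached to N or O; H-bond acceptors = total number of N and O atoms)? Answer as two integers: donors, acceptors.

Donors: find every N or O and count the H atoms it carries.
  atom 12 (O): bond orders sum to 2 → 0 H
  atom 18 (O): bond orders sum to 2 → 0 H
Lipinski HBD = 0.
Acceptors: N atoms = 0, O atoms = 2 → HBA = 2.

0, 2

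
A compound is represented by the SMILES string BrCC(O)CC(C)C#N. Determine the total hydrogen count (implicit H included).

10

Walk through each heavy atom and fill implicit hydrogens from standard valence (C 4, N 3, O 2, S 2, halogen 1):
  atom 1: Br (halogen, monovalent) → 0 H
  atom 2: C, bond orders sum to 2 (valence 4) → 2 H
  atom 3: C, bond orders sum to 3 (valence 4) → 1 H
  atom 4: O, bond orders sum to 1 (valence 2) → 1 H
  atom 5: C, bond orders sum to 2 (valence 4) → 2 H
  atom 6: C, bond orders sum to 3 (valence 4) → 1 H
  atom 7: C, bond orders sum to 1 (valence 4) → 3 H
  atom 8: C, bond orders sum to 4 (valence 4) → 0 H
  atom 9: N, bond orders sum to 3 (valence 3) → 0 H
Total hydrogens: 10.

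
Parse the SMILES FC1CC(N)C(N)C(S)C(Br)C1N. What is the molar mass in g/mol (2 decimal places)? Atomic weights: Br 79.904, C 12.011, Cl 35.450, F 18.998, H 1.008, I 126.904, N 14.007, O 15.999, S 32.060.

272.18 g/mol

First, the molecular formula is C7H15BrFN3S (counting implicit H from valence).
  Br: 1 × 79.904 = 79.904
  C: 7 × 12.011 = 84.077
  F: 1 × 18.998 = 18.998
  H: 15 × 1.008 = 15.120
  N: 3 × 14.007 = 42.021
  S: 1 × 32.060 = 32.060
Sum: 1×79.904 + 7×12.011 + 1×18.998 + 15×1.008 + 3×14.007 + 1×32.060 = 272.180 → 272.18 g/mol.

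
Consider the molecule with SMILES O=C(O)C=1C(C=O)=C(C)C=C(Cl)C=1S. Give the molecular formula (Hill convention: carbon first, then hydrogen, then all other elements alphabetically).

Walk through each heavy atom and fill implicit hydrogens from standard valence (C 4, N 3, O 2, S 2, halogen 1):
  atom 1: O, bond orders sum to 2 (valence 2) → 0 H
  atom 2: C, bond orders sum to 4 (valence 4) → 0 H
  atom 3: O, bond orders sum to 1 (valence 2) → 1 H
  atom 4: C, bond orders sum to 4 (valence 4) → 0 H
  atom 5: C, bond orders sum to 4 (valence 4) → 0 H
  atom 6: C, bond orders sum to 3 (valence 4) → 1 H
  atom 7: O, bond orders sum to 2 (valence 2) → 0 H
  atom 8: C, bond orders sum to 4 (valence 4) → 0 H
  atom 9: C, bond orders sum to 1 (valence 4) → 3 H
  atom 10: C, bond orders sum to 3 (valence 4) → 1 H
  atom 11: C, bond orders sum to 4 (valence 4) → 0 H
  atom 12: Cl (halogen, monovalent) → 0 H
  atom 13: C, bond orders sum to 4 (valence 4) → 0 H
  atom 14: S, bond orders sum to 1 (valence 2) → 1 H
Totals → C:9, H:7, Cl:1, O:3, S:1.
In Hill order: C9H7ClO3S.

C9H7ClO3S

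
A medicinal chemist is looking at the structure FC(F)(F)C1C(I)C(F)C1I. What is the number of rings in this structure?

1

In SMILES, each pair of matching ring-closure digits denotes one ring-closing bond; the number of such bonds equals the number of independent rings.
Ring-closure bonds here: 1.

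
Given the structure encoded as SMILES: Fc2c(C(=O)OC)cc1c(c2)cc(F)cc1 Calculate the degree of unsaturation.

8

Molecular formula: C12H8F2O2.
DoU = (2C + 2 + N − H − X) / 2, where X is the halogen count and O/S are ignored.
    = (2·12 + 2 + 0 − 8 − 2) / 2 = 16 / 2 = 8.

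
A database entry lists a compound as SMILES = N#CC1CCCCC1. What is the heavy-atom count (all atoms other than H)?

8

Every atom symbol written in the SMILES (organic subset) is one heavy atom; implicit H are not written.
Heavy atoms by element → C:7, N:1.
Total: 8.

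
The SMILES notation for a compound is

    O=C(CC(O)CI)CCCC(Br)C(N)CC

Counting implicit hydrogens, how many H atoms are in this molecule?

Walk through each heavy atom and fill implicit hydrogens from standard valence (C 4, N 3, O 2, S 2, halogen 1):
  atom 1: O, bond orders sum to 2 (valence 2) → 0 H
  atom 2: C, bond orders sum to 4 (valence 4) → 0 H
  atom 3: C, bond orders sum to 2 (valence 4) → 2 H
  atom 4: C, bond orders sum to 3 (valence 4) → 1 H
  atom 5: O, bond orders sum to 1 (valence 2) → 1 H
  atom 6: C, bond orders sum to 2 (valence 4) → 2 H
  atom 7: I (halogen, monovalent) → 0 H
  atom 8: C, bond orders sum to 2 (valence 4) → 2 H
  atom 9: C, bond orders sum to 2 (valence 4) → 2 H
  atom 10: C, bond orders sum to 2 (valence 4) → 2 H
  atom 11: C, bond orders sum to 3 (valence 4) → 1 H
  atom 12: Br (halogen, monovalent) → 0 H
  atom 13: C, bond orders sum to 3 (valence 4) → 1 H
  atom 14: N, bond orders sum to 1 (valence 3) → 2 H
  atom 15: C, bond orders sum to 2 (valence 4) → 2 H
  atom 16: C, bond orders sum to 1 (valence 4) → 3 H
Total hydrogens: 21.

21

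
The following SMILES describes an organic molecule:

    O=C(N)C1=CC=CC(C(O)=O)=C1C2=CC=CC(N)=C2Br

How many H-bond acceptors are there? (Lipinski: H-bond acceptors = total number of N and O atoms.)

5

N atoms: 2; O atoms: 3.
Lipinski HBA = 2 + 3 = 5.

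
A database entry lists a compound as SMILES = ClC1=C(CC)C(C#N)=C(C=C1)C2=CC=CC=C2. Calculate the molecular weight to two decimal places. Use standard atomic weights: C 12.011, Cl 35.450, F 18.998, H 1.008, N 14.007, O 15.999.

241.72 g/mol

First, the molecular formula is C15H12ClN (counting implicit H from valence).
  C: 15 × 12.011 = 180.165
  Cl: 1 × 35.450 = 35.450
  H: 12 × 1.008 = 12.096
  N: 1 × 14.007 = 14.007
Sum: 15×12.011 + 1×35.450 + 12×1.008 + 1×14.007 = 241.718 → 241.72 g/mol.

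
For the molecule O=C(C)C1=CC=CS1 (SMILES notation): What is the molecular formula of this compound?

C6H6OS

Walk through each heavy atom and fill implicit hydrogens from standard valence (C 4, N 3, O 2, S 2, halogen 1):
  atom 1: O, bond orders sum to 2 (valence 2) → 0 H
  atom 2: C, bond orders sum to 4 (valence 4) → 0 H
  atom 3: C, bond orders sum to 1 (valence 4) → 3 H
  atom 4: C, bond orders sum to 4 (valence 4) → 0 H
  atom 5: C, bond orders sum to 3 (valence 4) → 1 H
  atom 6: C, bond orders sum to 3 (valence 4) → 1 H
  atom 7: C, bond orders sum to 3 (valence 4) → 1 H
  atom 8: S, bond orders sum to 2 (valence 2) → 0 H
Totals → C:6, H:6, O:1, S:1.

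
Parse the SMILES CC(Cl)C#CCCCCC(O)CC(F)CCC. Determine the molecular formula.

C14H24ClFO

Walk through each heavy atom and fill implicit hydrogens from standard valence (C 4, N 3, O 2, S 2, halogen 1):
  atom 1: C, bond orders sum to 1 (valence 4) → 3 H
  atom 2: C, bond orders sum to 3 (valence 4) → 1 H
  atom 3: Cl (halogen, monovalent) → 0 H
  atom 4: C, bond orders sum to 4 (valence 4) → 0 H
  atom 5: C, bond orders sum to 4 (valence 4) → 0 H
  atom 6: C, bond orders sum to 2 (valence 4) → 2 H
  atom 7: C, bond orders sum to 2 (valence 4) → 2 H
  atom 8: C, bond orders sum to 2 (valence 4) → 2 H
  atom 9: C, bond orders sum to 2 (valence 4) → 2 H
  atom 10: C, bond orders sum to 3 (valence 4) → 1 H
  atom 11: O, bond orders sum to 1 (valence 2) → 1 H
  atom 12: C, bond orders sum to 2 (valence 4) → 2 H
  atom 13: C, bond orders sum to 3 (valence 4) → 1 H
  atom 14: F (halogen, monovalent) → 0 H
  atom 15: C, bond orders sum to 2 (valence 4) → 2 H
  atom 16: C, bond orders sum to 2 (valence 4) → 2 H
  atom 17: C, bond orders sum to 1 (valence 4) → 3 H
Totals → C:14, H:24, Cl:1, F:1, O:1.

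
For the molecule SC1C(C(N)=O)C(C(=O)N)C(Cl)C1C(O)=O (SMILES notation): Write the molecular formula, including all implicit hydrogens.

Walk through each heavy atom and fill implicit hydrogens from standard valence (C 4, N 3, O 2, S 2, halogen 1):
  atom 1: S, bond orders sum to 1 (valence 2) → 1 H
  atom 2: C, bond orders sum to 3 (valence 4) → 1 H
  atom 3: C, bond orders sum to 3 (valence 4) → 1 H
  atom 4: C, bond orders sum to 4 (valence 4) → 0 H
  atom 5: N, bond orders sum to 1 (valence 3) → 2 H
  atom 6: O, bond orders sum to 2 (valence 2) → 0 H
  atom 7: C, bond orders sum to 3 (valence 4) → 1 H
  atom 8: C, bond orders sum to 4 (valence 4) → 0 H
  atom 9: O, bond orders sum to 2 (valence 2) → 0 H
  atom 10: N, bond orders sum to 1 (valence 3) → 2 H
  atom 11: C, bond orders sum to 3 (valence 4) → 1 H
  atom 12: Cl (halogen, monovalent) → 0 H
  atom 13: C, bond orders sum to 3 (valence 4) → 1 H
  atom 14: C, bond orders sum to 4 (valence 4) → 0 H
  atom 15: O, bond orders sum to 1 (valence 2) → 1 H
  atom 16: O, bond orders sum to 2 (valence 2) → 0 H
Totals → C:8, H:11, Cl:1, N:2, O:4, S:1.
In Hill order: C8H11ClN2O4S.

C8H11ClN2O4S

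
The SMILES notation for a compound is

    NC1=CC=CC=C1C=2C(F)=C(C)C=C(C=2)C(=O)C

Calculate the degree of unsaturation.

Molecular formula: C15H14FNO.
DoU = (2C + 2 + N − H − X) / 2, where X is the halogen count and O/S are ignored.
    = (2·15 + 2 + 1 − 14 − 1) / 2 = 18 / 2 = 9.

9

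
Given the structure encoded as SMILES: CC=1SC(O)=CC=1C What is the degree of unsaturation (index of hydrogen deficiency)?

Molecular formula: C6H8OS.
DoU = (2C + 2 + N − H − X) / 2, where X is the halogen count and O/S are ignored.
    = (2·6 + 2 + 0 − 8 − 0) / 2 = 6 / 2 = 3.

3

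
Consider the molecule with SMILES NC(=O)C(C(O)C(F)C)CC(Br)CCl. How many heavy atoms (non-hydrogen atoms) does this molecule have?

Every atom symbol written in the SMILES (organic subset) is one heavy atom; implicit H are not written.
Heavy atoms by element → Br:1, C:8, Cl:1, F:1, N:1, O:2.
Total: 14.

14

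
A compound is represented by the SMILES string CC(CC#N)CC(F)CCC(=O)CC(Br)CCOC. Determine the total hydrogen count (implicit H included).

Walk through each heavy atom and fill implicit hydrogens from standard valence (C 4, N 3, O 2, S 2, halogen 1):
  atom 1: C, bond orders sum to 1 (valence 4) → 3 H
  atom 2: C, bond orders sum to 3 (valence 4) → 1 H
  atom 3: C, bond orders sum to 2 (valence 4) → 2 H
  atom 4: C, bond orders sum to 4 (valence 4) → 0 H
  atom 5: N, bond orders sum to 3 (valence 3) → 0 H
  atom 6: C, bond orders sum to 2 (valence 4) → 2 H
  atom 7: C, bond orders sum to 3 (valence 4) → 1 H
  atom 8: F (halogen, monovalent) → 0 H
  atom 9: C, bond orders sum to 2 (valence 4) → 2 H
  atom 10: C, bond orders sum to 2 (valence 4) → 2 H
  atom 11: C, bond orders sum to 4 (valence 4) → 0 H
  atom 12: O, bond orders sum to 2 (valence 2) → 0 H
  atom 13: C, bond orders sum to 2 (valence 4) → 2 H
  atom 14: C, bond orders sum to 3 (valence 4) → 1 H
  atom 15: Br (halogen, monovalent) → 0 H
  atom 16: C, bond orders sum to 2 (valence 4) → 2 H
  atom 17: C, bond orders sum to 2 (valence 4) → 2 H
  atom 18: O, bond orders sum to 2 (valence 2) → 0 H
  atom 19: C, bond orders sum to 1 (valence 4) → 3 H
Total hydrogens: 23.

23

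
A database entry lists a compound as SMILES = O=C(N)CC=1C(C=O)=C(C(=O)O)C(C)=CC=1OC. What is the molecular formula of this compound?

C12H13NO5

Walk through each heavy atom and fill implicit hydrogens from standard valence (C 4, N 3, O 2, S 2, halogen 1):
  atom 1: O, bond orders sum to 2 (valence 2) → 0 H
  atom 2: C, bond orders sum to 4 (valence 4) → 0 H
  atom 3: N, bond orders sum to 1 (valence 3) → 2 H
  atom 4: C, bond orders sum to 2 (valence 4) → 2 H
  atom 5: C, bond orders sum to 4 (valence 4) → 0 H
  atom 6: C, bond orders sum to 4 (valence 4) → 0 H
  atom 7: C, bond orders sum to 3 (valence 4) → 1 H
  atom 8: O, bond orders sum to 2 (valence 2) → 0 H
  atom 9: C, bond orders sum to 4 (valence 4) → 0 H
  atom 10: C, bond orders sum to 4 (valence 4) → 0 H
  atom 11: O, bond orders sum to 2 (valence 2) → 0 H
  atom 12: O, bond orders sum to 1 (valence 2) → 1 H
  atom 13: C, bond orders sum to 4 (valence 4) → 0 H
  atom 14: C, bond orders sum to 1 (valence 4) → 3 H
  atom 15: C, bond orders sum to 3 (valence 4) → 1 H
  atom 16: C, bond orders sum to 4 (valence 4) → 0 H
  atom 17: O, bond orders sum to 2 (valence 2) → 0 H
  atom 18: C, bond orders sum to 1 (valence 4) → 3 H
Totals → C:12, H:13, N:1, O:5.
In Hill order: C12H13NO5.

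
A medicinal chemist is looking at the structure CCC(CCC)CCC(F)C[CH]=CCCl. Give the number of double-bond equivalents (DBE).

Degree of unsaturation = (number of rings) + (number of π bonds).
Ring closures in the SMILES: 0.
π bonds: 1 double bond (each 1 DoU) → 1 DoU from unsaturation.
Total DoU = 0 + 1 = 1.

1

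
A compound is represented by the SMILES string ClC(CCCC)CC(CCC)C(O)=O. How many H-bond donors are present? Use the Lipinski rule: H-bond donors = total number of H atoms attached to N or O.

1

Donors: find every N or O and count the H atoms it carries.
  atom 13 (O): bond orders sum to 1 → 1 H
  atom 14 (O): bond orders sum to 2 → 0 H
Lipinski HBD = 1.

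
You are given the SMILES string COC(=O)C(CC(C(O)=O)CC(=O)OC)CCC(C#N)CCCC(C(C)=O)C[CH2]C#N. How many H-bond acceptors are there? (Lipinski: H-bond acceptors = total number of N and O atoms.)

9

N atoms: 2; O atoms: 7.
Lipinski HBA = 2 + 7 = 9.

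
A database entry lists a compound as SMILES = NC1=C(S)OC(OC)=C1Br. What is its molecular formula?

C5H6BrNO2S

Walk through each heavy atom and fill implicit hydrogens from standard valence (C 4, N 3, O 2, S 2, halogen 1):
  atom 1: N, bond orders sum to 1 (valence 3) → 2 H
  atom 2: C, bond orders sum to 4 (valence 4) → 0 H
  atom 3: C, bond orders sum to 4 (valence 4) → 0 H
  atom 4: S, bond orders sum to 1 (valence 2) → 1 H
  atom 5: O, bond orders sum to 2 (valence 2) → 0 H
  atom 6: C, bond orders sum to 4 (valence 4) → 0 H
  atom 7: O, bond orders sum to 2 (valence 2) → 0 H
  atom 8: C, bond orders sum to 1 (valence 4) → 3 H
  atom 9: C, bond orders sum to 4 (valence 4) → 0 H
  atom 10: Br (halogen, monovalent) → 0 H
Totals → C:5, H:6, Br:1, N:1, O:2, S:1.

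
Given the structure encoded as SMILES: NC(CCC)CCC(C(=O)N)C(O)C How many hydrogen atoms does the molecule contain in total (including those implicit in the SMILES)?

22

Walk through each heavy atom and fill implicit hydrogens from standard valence (C 4, N 3, O 2, S 2, halogen 1):
  atom 1: N, bond orders sum to 1 (valence 3) → 2 H
  atom 2: C, bond orders sum to 3 (valence 4) → 1 H
  atom 3: C, bond orders sum to 2 (valence 4) → 2 H
  atom 4: C, bond orders sum to 2 (valence 4) → 2 H
  atom 5: C, bond orders sum to 1 (valence 4) → 3 H
  atom 6: C, bond orders sum to 2 (valence 4) → 2 H
  atom 7: C, bond orders sum to 2 (valence 4) → 2 H
  atom 8: C, bond orders sum to 3 (valence 4) → 1 H
  atom 9: C, bond orders sum to 4 (valence 4) → 0 H
  atom 10: O, bond orders sum to 2 (valence 2) → 0 H
  atom 11: N, bond orders sum to 1 (valence 3) → 2 H
  atom 12: C, bond orders sum to 3 (valence 4) → 1 H
  atom 13: O, bond orders sum to 1 (valence 2) → 1 H
  atom 14: C, bond orders sum to 1 (valence 4) → 3 H
Total hydrogens: 22.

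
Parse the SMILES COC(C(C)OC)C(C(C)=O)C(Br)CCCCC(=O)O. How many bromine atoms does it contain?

1

Scan the SMILES for Br atoms (remember two-letter symbols like Cl and Br are single atoms).
Bromine count: 1.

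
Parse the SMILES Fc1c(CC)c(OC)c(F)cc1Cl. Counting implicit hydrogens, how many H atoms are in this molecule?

Walk through each heavy atom and fill implicit hydrogens from standard valence (C 4, N 3, O 2, S 2, halogen 1); for lowercase aromatic atoms, an aromatic c carries 1 H when it has two neighbours and 0 H with three, and aromatic n carries 0 H:
  atom 1: F (halogen, monovalent) → 0 H
  atom 2: aromatic c, 3 neighbours → 0 H
  atom 3: aromatic c, 3 neighbours → 0 H
  atom 4: C, bond orders sum to 2 (valence 4) → 2 H
  atom 5: C, bond orders sum to 1 (valence 4) → 3 H
  atom 6: aromatic c, 3 neighbours → 0 H
  atom 7: O, bond orders sum to 2 (valence 2) → 0 H
  atom 8: C, bond orders sum to 1 (valence 4) → 3 H
  atom 9: aromatic c, 3 neighbours → 0 H
  atom 10: F (halogen, monovalent) → 0 H
  atom 11: aromatic c, 2 neighbours → 1 H
  atom 12: aromatic c, 3 neighbours → 0 H
  atom 13: Cl (halogen, monovalent) → 0 H
Total hydrogens: 9.

9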